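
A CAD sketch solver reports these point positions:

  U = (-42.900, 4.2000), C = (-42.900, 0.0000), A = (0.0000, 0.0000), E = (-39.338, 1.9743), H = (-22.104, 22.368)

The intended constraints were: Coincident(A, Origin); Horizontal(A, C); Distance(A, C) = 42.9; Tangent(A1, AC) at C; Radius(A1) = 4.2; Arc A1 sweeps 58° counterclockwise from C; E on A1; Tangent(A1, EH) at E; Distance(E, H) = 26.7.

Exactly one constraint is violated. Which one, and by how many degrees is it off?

Tangent(A1, EH) at E — off by 8.20°.

A = (0.00, 0.00) ✓; A.y = 0.00, C.y = 0.00 ✓; |AC| = 42.90 ✓; ∠(UC, CA) = 90.00° ✓; |UC| = 4.200 ✓; bearing(U→E) − bearing(U→C) = 58.00° ✓; |UE| = 4.200 ✓; ∠(UE, EH) = 98.20° ✗; |EH| = 26.70 ✓.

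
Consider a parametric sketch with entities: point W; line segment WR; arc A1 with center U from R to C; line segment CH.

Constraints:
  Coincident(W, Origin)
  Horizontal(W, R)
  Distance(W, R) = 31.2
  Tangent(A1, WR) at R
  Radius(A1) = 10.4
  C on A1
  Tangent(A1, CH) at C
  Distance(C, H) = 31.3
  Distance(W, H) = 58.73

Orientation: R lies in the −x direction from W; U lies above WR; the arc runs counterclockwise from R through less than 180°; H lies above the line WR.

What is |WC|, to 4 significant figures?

28.16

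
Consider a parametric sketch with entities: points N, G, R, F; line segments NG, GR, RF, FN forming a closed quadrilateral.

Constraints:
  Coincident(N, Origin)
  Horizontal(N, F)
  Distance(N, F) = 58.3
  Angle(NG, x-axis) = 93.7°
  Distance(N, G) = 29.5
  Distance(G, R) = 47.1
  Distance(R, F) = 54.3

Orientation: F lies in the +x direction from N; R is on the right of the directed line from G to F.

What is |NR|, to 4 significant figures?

18.15

Checks: |GR| = 47.10 ✓; |RF| = 54.30 ✓.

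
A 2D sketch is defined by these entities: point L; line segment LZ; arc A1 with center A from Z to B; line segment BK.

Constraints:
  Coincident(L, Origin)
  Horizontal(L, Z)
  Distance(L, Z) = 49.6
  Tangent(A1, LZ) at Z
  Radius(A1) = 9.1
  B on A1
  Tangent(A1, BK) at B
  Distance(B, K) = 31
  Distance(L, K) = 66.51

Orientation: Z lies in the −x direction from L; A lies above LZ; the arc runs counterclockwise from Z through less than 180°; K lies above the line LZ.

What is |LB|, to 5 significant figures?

42.908

L is at the origin; L and Z share the same y with |LZ| = 49.6 and Z on the −x side, so Z = (-49.600, 0.0000). Tangency of A1 to LZ means the radius AZ is perpendicular to LZ, so A = Z + (0, 9.1) = (-49.600, 9.1000). Since AB ⟂ BK (tangency), |AK| = √(9.1² + 31.0²) = 32.308 regardless of where B sits on A1. So K lies on both circle(L, 66.51) and circle(A, 32.308); the above-LZ intersection is K = (-52.126, 41.309). B is the foot of the tangent from K: B = (-41.096, 12.338).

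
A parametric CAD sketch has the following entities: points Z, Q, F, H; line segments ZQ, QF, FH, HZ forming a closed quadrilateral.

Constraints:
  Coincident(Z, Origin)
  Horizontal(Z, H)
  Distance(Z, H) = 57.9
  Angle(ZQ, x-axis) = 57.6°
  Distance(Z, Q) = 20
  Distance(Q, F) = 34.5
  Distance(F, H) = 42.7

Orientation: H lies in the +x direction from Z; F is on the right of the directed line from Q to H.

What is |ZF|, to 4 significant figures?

25.00

Checks: |QF| = 34.50 ✓; |FH| = 42.70 ✓.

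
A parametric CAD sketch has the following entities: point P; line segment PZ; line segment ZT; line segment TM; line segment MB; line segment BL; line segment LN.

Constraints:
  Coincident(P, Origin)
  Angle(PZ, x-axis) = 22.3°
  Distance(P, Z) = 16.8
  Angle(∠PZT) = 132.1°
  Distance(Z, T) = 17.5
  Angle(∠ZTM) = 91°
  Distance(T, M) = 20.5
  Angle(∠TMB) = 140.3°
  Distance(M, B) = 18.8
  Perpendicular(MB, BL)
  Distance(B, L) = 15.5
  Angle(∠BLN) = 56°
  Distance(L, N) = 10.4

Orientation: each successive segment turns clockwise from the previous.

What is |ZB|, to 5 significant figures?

35.695

∠ZTM = 91.0° gives TM at -114.60° from the x-axis; with |TM| = 20.5, M = (22.792, -19.826). ∠TMB = 140.3° gives MB at -154.30° from the x-axis; with |MB| = 18.8, B = (5.8516, -27.979). Then |ZB| = |B − Z| = 35.695.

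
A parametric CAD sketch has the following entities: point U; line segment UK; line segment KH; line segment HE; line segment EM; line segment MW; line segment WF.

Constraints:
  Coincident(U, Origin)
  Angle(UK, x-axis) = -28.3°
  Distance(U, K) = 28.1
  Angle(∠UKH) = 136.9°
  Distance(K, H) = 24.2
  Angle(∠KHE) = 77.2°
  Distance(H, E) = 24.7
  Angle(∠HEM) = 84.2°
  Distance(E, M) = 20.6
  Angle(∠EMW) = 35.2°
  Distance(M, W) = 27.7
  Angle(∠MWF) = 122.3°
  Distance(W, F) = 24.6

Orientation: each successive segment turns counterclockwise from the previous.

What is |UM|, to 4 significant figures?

19.79

U is at the origin; UK runs at -28.3° with length 28.1, so K = (24.74, -13.32). ∠UKH = 136.9° gives KH at 14.80° from the x-axis; with |KH| = 24.2, H = (48.14, -7.140). ∠KHE = 77.2° gives HE at 117.6° from the x-axis; with |HE| = 24.7, E = (36.70, 14.75). ∠HEM = 84.2° gives EM at -146.6° from the x-axis; with |EM| = 20.6, M = (19.50, 3.409). Then |UM| = |M − U| = 19.79.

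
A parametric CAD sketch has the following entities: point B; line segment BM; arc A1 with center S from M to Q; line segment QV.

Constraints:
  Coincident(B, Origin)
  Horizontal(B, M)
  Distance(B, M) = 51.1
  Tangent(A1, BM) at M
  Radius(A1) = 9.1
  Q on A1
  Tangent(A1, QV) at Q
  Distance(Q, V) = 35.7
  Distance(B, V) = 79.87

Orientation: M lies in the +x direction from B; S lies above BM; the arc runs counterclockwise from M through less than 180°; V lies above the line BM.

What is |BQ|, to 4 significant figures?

60.37

B is at the origin; BM is horizontal with |BM| = 51.1 and M on the +x side, so M = (51.10, 0.000). The tangent condition forces SM to be normal to BM, so S = M + (0, 9.1) = (51.10, 9.100). Since SQ ⟂ QV (tangency), |SV| = √(9.1² + 35.7²) = 36.84 regardless of where Q sits on A1. So V lies on both circle(B, 79.87) and circle(S, 36.84); the above-BM intersection is V = (68.05, 41.81). Q is the foot of the tangent from V: Q = (59.96, 7.038).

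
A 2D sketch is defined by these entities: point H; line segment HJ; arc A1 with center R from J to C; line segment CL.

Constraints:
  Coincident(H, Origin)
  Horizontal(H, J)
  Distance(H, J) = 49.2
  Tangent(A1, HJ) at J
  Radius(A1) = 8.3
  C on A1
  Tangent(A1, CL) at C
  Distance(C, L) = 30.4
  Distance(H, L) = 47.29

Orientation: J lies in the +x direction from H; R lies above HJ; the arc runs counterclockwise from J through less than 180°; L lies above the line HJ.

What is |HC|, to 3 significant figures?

56.6

Checks: H = (0.00, 0.00) ✓; |RC| = 8.300 ✓; ∠(RC, CL) = 90.00° ✓; |CL| = 30.40 ✓; |HL| = 47.29 ✓.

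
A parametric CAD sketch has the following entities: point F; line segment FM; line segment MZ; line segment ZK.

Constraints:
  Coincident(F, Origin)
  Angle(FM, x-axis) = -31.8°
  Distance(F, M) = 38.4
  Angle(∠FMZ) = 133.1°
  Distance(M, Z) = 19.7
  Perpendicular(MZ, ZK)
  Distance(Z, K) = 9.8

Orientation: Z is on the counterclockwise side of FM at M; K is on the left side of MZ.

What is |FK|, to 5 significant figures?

49.426

F is at the origin; FM runs at -31.8° with length 38.4, so M = 38.4·(cos -31.8°, sin -31.8°) = (32.636, -20.235). ∠FMZ = 133.1°, so MZ runs at -31.8° + (180° − 133.1°) = 15.100° from the x-axis; with |MZ| = 19.7, Z = M + 19.7·(cos 15.100°, sin 15.100°) = (51.656, -15.103). MZ is perpendicular to ZK; with |ZK| = 9.8 on the left of MZ, K = Z + 9.8·(-0.26050, 0.96547) = (49.103, -5.6415). Then |FK| = |K − F| = 49.426.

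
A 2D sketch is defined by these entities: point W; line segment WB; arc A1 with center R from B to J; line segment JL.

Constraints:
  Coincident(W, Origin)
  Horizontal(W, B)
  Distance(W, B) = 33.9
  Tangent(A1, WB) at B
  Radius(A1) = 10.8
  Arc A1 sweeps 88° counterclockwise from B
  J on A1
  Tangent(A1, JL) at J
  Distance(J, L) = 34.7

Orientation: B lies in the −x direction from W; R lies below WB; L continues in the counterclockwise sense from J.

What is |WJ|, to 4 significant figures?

45.89

W is at the origin; W and B share the same y with |WB| = 33.9 and B on the −x side, so B = (-33.90, 0.000). A1 meets WB tangentially, so RB is at right angles to WB, so R = B + (0, -10.8) = (-33.90, -10.80). On A1, B sits at bearing 90° from R; an 88° counterclockwise sweep puts J at bearing 178°, so J = R + 10.8·(cos 178°, sin 178°) = (-44.69, -10.42). Then |WJ| = |J − W| = 45.89.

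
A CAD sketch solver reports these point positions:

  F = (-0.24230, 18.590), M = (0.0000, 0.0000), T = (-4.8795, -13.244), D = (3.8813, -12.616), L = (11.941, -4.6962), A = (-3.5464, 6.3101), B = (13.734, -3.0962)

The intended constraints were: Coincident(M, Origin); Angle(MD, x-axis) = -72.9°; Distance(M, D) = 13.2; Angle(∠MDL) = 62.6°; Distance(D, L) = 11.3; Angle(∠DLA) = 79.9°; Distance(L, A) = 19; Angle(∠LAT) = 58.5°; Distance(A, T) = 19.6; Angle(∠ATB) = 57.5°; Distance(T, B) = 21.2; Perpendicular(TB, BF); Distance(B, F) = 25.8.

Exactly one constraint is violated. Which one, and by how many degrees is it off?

Perpendicular(TB, BF) — off by 4.20°.

M = (0.00, 0.00) ✓; MD at -72.90° ✓; |MD| = 13.20 ✓; ∠MDL = 62.60° ✓; |DL| = 11.30 ✓; ∠DLA = 79.90° ✓; |LA| = 19.00 ✓; ∠LAT = 58.50° ✓; |AT| = 19.60 ✓; ∠ATB = 57.50° ✓; |TB| = 21.20 ✓; ∠(TB, BF) = 94.20° ✗; |BF| = 25.80 ✓.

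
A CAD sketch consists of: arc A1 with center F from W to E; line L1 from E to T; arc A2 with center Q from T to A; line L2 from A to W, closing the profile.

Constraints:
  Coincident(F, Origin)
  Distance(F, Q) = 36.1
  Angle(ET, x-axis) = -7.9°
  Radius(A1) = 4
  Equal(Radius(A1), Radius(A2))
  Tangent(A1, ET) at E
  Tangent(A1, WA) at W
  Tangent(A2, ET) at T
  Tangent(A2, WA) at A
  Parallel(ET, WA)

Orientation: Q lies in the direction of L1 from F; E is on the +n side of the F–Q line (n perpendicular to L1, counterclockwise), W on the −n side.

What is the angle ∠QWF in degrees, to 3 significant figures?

83.7°

The slot axis is L1's direction at -7.9°, so u = (cos -7.9°, sin -7.9°) = (0.991, -0.137) and n = (−sin -7.9°, cos -7.9°) = (0.137, 0.991). F is at the origin and Q lies 36.1 along u from F, so Q = 36.1·u = (35.8, -4.96). Tangency of A1 to both parallel lines with radius 4.0 puts E and W at F ± 4.0·n: E = (0.550, 3.96), W = (-0.550, -3.96). Then cos ∠QWF = WQ·WF / (|WQ||WF|), giving 83.7°.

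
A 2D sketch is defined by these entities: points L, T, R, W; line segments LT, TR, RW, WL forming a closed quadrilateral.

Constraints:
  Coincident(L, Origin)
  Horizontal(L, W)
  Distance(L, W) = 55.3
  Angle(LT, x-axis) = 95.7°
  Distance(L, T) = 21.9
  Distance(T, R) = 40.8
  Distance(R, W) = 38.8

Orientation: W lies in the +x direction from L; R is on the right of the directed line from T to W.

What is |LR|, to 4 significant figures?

22.98

Checks: |TR| = 40.80 ✓; |RW| = 38.80 ✓.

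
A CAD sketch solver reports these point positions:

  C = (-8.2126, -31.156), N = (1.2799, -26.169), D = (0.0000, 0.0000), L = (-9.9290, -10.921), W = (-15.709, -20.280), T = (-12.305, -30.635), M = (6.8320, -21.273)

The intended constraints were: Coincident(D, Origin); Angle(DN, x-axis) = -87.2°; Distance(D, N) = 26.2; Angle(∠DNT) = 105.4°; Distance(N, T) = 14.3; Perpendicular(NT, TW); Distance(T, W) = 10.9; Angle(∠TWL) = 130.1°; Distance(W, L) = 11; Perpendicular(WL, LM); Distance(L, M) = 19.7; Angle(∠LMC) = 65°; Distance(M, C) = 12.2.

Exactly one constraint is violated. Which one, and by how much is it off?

Distance(M, C) = 12.2 — off by 5.80.

D = (0.00, 0.00) ✓; DN at -87.20° ✓; |DN| = 26.20 ✓; ∠DNT = 105.4° ✓; |NT| = 14.30 ✓; ∠(NT, TW) = 90.00° ✓; |TW| = 10.90 ✓; ∠TWL = 130.1° ✓; |WL| = 11.00 ✓; ∠(WL, LM) = 90.00° ✓; |LM| = 19.70 ✓; ∠LMC = 65.00° ✓; |MC| = 18.00 ✗.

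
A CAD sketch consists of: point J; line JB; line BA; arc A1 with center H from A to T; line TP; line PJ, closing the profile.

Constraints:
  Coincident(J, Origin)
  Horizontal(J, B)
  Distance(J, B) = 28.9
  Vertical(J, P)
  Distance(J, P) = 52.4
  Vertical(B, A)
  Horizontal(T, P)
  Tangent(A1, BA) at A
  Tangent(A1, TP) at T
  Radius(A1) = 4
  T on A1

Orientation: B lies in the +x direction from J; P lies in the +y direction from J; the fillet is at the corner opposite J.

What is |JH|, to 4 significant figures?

54.43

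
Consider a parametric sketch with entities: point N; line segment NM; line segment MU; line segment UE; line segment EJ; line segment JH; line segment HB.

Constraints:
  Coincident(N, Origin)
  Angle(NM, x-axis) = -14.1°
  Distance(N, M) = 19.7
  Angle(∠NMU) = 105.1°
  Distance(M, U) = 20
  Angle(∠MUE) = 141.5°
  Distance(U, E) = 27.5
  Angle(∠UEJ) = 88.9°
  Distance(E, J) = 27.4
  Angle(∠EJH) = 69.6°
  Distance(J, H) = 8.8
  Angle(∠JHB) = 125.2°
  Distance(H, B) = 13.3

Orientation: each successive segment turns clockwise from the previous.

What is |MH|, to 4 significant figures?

36.38

N is at the origin; NM runs at -14.1° with length 19.7, so M = (19.11, -4.799). ∠NMU = 105.1° gives MU at -89.00° from the x-axis; with |MU| = 20.0, U = (19.46, -24.80). ∠MUE = 141.5° gives UE at -127.5° from the x-axis; with |UE| = 27.5, E = (2.715, -46.61). ∠UEJ = 88.9° gives EJ at 141.4° from the x-axis; with |EJ| = 27.4, J = (-18.70, -29.52). ∠EJH = 69.6° gives JH at 31.00° from the x-axis; with |JH| = 8.8, H = (-11.16, -24.99). Then |MH| = |H − M| = 36.38.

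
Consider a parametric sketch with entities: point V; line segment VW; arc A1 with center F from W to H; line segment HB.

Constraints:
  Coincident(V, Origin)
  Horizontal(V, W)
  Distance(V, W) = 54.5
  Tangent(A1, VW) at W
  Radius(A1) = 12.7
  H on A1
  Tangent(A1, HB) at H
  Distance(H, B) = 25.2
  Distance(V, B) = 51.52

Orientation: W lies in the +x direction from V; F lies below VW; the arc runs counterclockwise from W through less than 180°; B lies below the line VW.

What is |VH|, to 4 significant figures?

43.28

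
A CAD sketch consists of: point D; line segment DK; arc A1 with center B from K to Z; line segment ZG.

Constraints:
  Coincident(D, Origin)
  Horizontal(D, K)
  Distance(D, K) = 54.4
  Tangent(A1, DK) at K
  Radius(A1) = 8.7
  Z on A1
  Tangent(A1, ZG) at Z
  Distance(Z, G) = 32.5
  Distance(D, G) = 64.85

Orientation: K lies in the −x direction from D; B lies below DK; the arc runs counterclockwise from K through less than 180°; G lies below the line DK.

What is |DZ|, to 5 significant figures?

63.555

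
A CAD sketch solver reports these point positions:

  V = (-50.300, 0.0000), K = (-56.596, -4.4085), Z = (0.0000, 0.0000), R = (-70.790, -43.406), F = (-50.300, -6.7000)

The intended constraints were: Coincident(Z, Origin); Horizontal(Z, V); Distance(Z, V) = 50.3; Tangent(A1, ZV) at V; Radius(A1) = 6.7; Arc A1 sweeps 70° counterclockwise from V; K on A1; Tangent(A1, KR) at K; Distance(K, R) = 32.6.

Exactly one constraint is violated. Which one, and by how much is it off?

Distance(K, R) = 32.6 — off by 8.90.

Z = (0.00, 0.00) ✓; Z.y = 0.00, V.y = 0.00 ✓; |ZV| = 50.30 ✓; ∠(FV, VZ) = 90.00° ✓; |FV| = 6.700 ✓; bearing(F→K) − bearing(F→V) = 70.00° ✓; |FK| = 6.700 ✓; ∠(FK, KR) = 90.00° ✓; |KR| = 41.50 ✗.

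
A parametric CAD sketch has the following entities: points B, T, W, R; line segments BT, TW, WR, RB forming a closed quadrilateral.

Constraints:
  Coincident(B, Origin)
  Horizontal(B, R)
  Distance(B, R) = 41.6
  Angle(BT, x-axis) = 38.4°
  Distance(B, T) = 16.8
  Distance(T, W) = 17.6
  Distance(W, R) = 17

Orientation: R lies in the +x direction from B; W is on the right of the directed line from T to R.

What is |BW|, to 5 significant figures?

24.976

B is at the origin; BR is horizontal with |BR| = 41.6 and R in +x, so R = (41.6, 0). BT runs at 38.4° with |BT| = 16.8, so T = (13.166, 10.435). W is determined by |TW| = 17.6 and |WR| = 17.0 together: it lies at the intersection of circle(T, 17.6) and circle(R, 17.0). With |TR| = 30.288, the foot of the radical line on TR is 15.487 from T and the perpendicular offset is √(17.6² − 15.487²) = 8.3616. Taking the right-of-TR solution: W = (24.824, -2.7501).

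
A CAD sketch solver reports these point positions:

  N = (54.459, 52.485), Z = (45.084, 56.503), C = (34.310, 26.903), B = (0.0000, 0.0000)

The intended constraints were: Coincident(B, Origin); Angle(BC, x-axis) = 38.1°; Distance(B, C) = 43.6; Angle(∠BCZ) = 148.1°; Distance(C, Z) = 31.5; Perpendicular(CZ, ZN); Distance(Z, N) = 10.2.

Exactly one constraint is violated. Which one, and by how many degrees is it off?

Perpendicular(CZ, ZN) — off by 3.20°.

B = (0.00, 0.00) ✓; BC at 38.10° ✓; |BC| = 43.60 ✓; ∠BCZ = 148.1° ✓; |CZ| = 31.50 ✓; ∠(CZ, ZN) = 93.20° ✗; |ZN| = 10.20 ✓.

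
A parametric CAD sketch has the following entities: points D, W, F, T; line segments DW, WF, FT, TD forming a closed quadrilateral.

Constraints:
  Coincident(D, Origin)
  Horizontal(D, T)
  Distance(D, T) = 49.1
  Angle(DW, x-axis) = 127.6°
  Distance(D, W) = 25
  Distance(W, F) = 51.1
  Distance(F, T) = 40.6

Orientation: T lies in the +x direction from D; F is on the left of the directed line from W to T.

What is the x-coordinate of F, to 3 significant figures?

32.8

D is at the origin; D and T share the same y with |DT| = 49.1 and T in +x, so T = (49.1, 0). DW runs at 127.6° with |DW| = 25.0, so W = (-15.3, 19.8). F is determined by |WF| = 51.1 and |FT| = 40.6 together: it lies at the intersection of circle(W, 51.1) and circle(T, 40.6). With |WT| = 67.3, the foot of the radical line on WT is 40.8 from W and the perpendicular offset is √(51.1² − 40.8²) = 30.7. Taking the left-of-WT solution: F = (32.8, 37.2).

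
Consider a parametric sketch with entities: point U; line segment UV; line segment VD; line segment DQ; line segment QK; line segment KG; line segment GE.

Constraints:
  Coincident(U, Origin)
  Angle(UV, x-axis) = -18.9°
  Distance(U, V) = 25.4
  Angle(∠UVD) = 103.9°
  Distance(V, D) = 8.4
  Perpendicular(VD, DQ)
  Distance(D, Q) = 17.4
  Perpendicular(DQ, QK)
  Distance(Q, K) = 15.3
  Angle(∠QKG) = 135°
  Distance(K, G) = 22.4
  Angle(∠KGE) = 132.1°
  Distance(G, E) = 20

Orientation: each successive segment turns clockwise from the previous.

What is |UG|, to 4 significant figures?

28.46

U is at the origin; UV runs at -18.9° with length 25.4, so V = (24.03, -8.228). ∠UVD = 103.9° gives VD at -95.00° from the x-axis; with |VD| = 8.4, D = (23.30, -16.60). VD ⟂ DQ, so DQ runs at 175.0°; with |DQ| = 17.4, Q = (5.965, -15.08). DQ ⟂ QK, so QK runs at 85.00°; with |QK| = 15.3, K = (7.298, 0.1628). ∠QKG = 135.0° gives KG at 40.00° from the x-axis; with |KG| = 22.4, G = (24.46, 14.56). Then |UG| = |G − U| = 28.46.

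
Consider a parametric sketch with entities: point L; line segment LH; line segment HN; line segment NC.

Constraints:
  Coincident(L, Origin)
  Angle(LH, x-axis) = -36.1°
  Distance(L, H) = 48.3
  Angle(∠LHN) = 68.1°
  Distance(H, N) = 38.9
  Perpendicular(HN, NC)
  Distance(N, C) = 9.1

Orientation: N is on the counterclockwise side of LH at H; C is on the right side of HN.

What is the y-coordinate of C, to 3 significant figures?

7.02

L is at the origin; LH runs at -36.1° with length 48.3, so H = 48.3·(cos -36.1°, sin -36.1°) = (39.0, -28.5). ∠LHN = 68.1°, so HN runs at -36.1° + (180° − 68.1°) = 75.8° from the x-axis; with |HN| = 38.9, N = H + 38.9·(cos 75.8°, sin 75.8°) = (48.6, 9.25). The perpendicularity gives NC at right angles to HN; with |NC| = 9.1 on the right of HN, C = N + 9.1·(0.969, -0.245) = (57.4, 7.02). So C.y = 7.02.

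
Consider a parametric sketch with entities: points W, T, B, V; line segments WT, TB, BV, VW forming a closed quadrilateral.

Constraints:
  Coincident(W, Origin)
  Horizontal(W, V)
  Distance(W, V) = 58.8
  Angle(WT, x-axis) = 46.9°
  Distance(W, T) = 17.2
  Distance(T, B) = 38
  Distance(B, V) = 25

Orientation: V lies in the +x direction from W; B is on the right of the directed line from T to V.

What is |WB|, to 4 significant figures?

41.08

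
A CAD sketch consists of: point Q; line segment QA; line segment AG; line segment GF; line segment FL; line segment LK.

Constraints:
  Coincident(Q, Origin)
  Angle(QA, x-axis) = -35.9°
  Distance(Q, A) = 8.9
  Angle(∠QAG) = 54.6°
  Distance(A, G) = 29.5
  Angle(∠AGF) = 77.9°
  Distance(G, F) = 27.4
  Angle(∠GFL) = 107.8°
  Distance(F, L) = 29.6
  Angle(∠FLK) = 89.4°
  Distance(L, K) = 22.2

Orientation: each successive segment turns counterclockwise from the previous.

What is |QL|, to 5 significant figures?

24.959

Q is at the origin; QA runs at -35.9° with length 8.9, so A = (7.2094, -5.2187). ∠QAG = 54.6° gives AG at 89.500° from the x-axis; with |AG| = 29.5, G = (7.4668, 24.280). ∠AGF = 77.9° gives GF at -168.40° from the x-axis; with |GF| = 27.4, F = (-19.374, 18.771). ∠GFL = 107.8° gives FL at -96.200° from the x-axis; with |FL| = 29.6, L = (-22.570, -10.656). Then |QL| = |L − Q| = 24.959.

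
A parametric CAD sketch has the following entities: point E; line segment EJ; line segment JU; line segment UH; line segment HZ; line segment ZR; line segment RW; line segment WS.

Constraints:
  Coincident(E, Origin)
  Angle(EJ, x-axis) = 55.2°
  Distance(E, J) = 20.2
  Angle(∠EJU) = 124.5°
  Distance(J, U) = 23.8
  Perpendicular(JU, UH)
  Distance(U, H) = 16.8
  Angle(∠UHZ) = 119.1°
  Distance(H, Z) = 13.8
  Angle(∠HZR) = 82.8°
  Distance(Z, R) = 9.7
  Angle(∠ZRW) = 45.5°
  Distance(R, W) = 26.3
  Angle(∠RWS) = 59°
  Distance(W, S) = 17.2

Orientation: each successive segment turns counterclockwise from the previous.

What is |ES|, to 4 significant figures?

35.08

∠ZRW = 45.5° gives RW at 133.3° from the x-axis; with |RW| = 26.3, W = (-22.95, 38.20). ∠RWS = 59.0° gives WS at -105.7° from the x-axis; with |WS| = 17.2, S = (-27.61, 21.64). Then |ES| = |S − E| = 35.08.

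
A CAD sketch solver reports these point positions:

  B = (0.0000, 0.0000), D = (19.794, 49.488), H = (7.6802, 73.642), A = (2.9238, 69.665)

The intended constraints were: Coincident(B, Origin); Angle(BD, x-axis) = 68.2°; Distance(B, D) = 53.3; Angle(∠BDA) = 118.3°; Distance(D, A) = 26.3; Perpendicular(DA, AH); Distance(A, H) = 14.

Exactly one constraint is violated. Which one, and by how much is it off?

Distance(A, H) = 14 — off by 7.80.

B = (0.00, 0.00) ✓; BD at 68.20° ✓; |BD| = 53.30 ✓; ∠BDA = 118.3° ✓; |DA| = 26.30 ✓; ∠(DA, AH) = 90.00° ✓; |AH| = 6.200 ✗.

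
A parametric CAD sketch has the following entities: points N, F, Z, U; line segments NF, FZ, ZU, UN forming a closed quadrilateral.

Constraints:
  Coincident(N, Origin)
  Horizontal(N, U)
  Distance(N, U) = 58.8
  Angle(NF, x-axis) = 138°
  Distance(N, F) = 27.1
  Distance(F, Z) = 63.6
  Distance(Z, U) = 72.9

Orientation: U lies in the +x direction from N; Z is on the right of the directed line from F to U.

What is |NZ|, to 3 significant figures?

42.4

Checks: |FZ| = 63.60 ✓; |ZU| = 72.90 ✓.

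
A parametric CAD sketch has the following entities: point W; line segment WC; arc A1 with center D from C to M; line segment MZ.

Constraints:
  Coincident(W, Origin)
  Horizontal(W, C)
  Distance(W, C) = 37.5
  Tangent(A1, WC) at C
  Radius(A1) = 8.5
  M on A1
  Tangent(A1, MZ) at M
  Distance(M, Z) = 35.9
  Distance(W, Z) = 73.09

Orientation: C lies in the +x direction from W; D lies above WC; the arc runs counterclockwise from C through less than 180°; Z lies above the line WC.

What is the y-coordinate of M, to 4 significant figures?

3.527

W is at the origin; WC is horizontal with |WC| = 37.5 and C on the +x side, so C = (37.50, 0.000). Since A1 is tangent to WC there, DC ⟂ WC, so D = C + (0, 8.5) = (37.50, 8.500). Since DM ⟂ MZ (tangency), |DZ| = √(8.5² + 35.9²) = 36.89 regardless of where M sits on A1. So Z lies on both circle(W, 73.09) and circle(D, 36.89); the above-WC intersection is Z = (65.40, 32.64). M is the foot of the tangent from Z: M = (44.39, 3.527).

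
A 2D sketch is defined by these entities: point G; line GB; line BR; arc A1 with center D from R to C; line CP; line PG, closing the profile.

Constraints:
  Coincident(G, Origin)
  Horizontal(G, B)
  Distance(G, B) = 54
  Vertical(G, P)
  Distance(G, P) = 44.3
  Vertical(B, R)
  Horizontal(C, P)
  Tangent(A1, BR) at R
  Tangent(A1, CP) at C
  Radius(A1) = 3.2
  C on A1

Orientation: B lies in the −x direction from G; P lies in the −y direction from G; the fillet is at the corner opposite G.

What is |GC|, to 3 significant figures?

67.4

G is at the origin; GB is horizontal with |GB| = 54.0 and B on the −x side, so B = (-54.0, 0.00). GP is vertical with |GP| = 44.3 and P on the −y side, so P = (0.00, -44.3). The virtual corner opposite G is at (-54.0, -44.3). A1 meets BR tangentially, so DR is at right angles to BR and tangency of A1 to CP means the radius DC is perpendicular to CP, with radius 3.2, so the center D sits 3.2 in from both sides at D = (-50.8, -41.1). That places the tangent points at R = (-54.0, -41.1) on BR and C = (-50.8, -44.3) on CP. Then |GC| = |C − G| = 67.4.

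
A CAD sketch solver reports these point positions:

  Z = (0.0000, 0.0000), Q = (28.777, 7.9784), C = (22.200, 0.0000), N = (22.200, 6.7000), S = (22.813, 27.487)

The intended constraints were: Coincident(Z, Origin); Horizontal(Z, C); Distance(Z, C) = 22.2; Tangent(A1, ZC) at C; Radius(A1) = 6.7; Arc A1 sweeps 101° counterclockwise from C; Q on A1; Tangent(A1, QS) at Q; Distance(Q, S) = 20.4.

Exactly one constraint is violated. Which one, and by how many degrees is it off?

Tangent(A1, QS) at Q — off by 6.00°.

Z = (0.00, 0.00) ✓; Z.y = 0.00, C.y = 0.00 ✓; |ZC| = 22.20 ✓; ∠(NC, CZ) = 90.00° ✓; |NC| = 6.700 ✓; bearing(N→Q) − bearing(N→C) = 101.0° ✓; |NQ| = 6.700 ✓; ∠(NQ, QS) = 84.00° ✗; |QS| = 20.40 ✓.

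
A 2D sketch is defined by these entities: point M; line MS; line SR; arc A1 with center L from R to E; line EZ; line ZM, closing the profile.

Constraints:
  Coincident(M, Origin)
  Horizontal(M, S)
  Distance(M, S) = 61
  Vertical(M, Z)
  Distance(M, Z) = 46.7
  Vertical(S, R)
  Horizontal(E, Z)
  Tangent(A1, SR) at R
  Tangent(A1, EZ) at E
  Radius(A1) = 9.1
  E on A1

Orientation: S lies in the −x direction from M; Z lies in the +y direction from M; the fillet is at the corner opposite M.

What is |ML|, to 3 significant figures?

64.1

M and Z share the same x with |MZ| = 46.7 and Z on the +y side, so Z = (0.00, 46.7). The virtual corner opposite M is at (-61.0, 46.7). A1 meets SR tangentially, so LR is at right angles to SR and the tangent condition forces LE to be normal to EZ, with radius 9.1, so the center L sits 9.1 in from both sides at L = (-51.9, 37.6). Then |ML| = |L − M| = 64.1.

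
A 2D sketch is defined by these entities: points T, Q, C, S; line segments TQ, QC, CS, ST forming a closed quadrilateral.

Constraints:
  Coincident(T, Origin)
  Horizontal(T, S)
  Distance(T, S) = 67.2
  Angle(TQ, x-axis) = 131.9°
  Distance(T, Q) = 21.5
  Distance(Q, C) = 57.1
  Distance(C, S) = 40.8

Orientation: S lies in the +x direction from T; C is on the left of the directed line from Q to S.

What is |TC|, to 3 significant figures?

51.2

Checks: T = (0.00, 0.00) ✓; |QC| = 57.10 ✓; |CS| = 40.80 ✓.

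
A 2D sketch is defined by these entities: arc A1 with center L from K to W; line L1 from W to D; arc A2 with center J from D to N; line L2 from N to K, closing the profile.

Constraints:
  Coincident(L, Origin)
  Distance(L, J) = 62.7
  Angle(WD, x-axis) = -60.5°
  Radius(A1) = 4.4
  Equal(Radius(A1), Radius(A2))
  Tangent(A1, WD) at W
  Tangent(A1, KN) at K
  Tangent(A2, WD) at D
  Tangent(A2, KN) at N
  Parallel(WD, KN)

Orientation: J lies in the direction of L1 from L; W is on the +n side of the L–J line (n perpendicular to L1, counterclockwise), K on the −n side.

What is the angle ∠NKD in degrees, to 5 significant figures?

7.9893°

The slot axis is L1's direction at -60.5°, so u = (cos -60.5°, sin -60.5°) = (0.49242, -0.87036) and n = (−sin -60.5°, cos -60.5°) = (0.87036, 0.49242). L is at the origin and J lies 62.7 along u from L, so J = 62.7·u = (30.875, -54.571). Tangency of A1 to both parallel lines with radius 4.4 puts W and K at L ± 4.4·n: W = (3.8296, 2.1667), K = (-3.8296, -2.1667). Equal radii place D and N the same way about J: D = J + 4.4·n = (34.705, -52.405), N = J − 4.4·n = (27.045, -56.738). Then cos ∠NKD = KN·KD / (|KN||KD|), giving 7.9893°.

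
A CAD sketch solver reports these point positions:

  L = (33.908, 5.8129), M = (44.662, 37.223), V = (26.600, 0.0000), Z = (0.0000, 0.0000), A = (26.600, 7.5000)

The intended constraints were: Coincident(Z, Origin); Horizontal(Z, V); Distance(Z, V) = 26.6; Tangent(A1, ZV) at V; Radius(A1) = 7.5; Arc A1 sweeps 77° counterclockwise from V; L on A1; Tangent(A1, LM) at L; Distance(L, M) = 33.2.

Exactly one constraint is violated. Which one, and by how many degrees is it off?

Tangent(A1, LM) at L — off by 5.90°.

Z = (0.00, 0.00) ✓; Z.y = 0.00, V.y = 0.00 ✓; |ZV| = 26.60 ✓; ∠(AV, VZ) = 90.00° ✓; |AV| = 7.500 ✓; bearing(A→L) − bearing(A→V) = 77.00° ✓; |AL| = 7.500 ✓; ∠(AL, LM) = 95.90° ✗; |LM| = 33.20 ✓.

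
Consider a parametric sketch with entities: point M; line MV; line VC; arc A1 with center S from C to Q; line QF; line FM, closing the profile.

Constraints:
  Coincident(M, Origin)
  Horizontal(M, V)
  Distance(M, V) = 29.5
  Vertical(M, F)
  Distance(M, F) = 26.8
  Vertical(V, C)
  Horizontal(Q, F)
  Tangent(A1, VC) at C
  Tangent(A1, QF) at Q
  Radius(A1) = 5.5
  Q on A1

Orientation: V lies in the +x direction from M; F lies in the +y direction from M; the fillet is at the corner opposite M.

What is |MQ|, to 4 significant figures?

35.98

M is at the origin; M and V share the same y with |MV| = 29.5 and V on the +x side, so V = (29.50, 0.000). M and F share the same x with |MF| = 26.8 and F on the +y side, so F = (0.000, 26.80). The virtual corner opposite M is at (29.50, 26.80). A1 meets VC tangentially, so SC is at right angles to VC and A1 meets QF tangentially, so SQ is at right angles to QF, with radius 5.5, so the center S sits 5.5 in from both sides at S = (24.00, 21.30). That places the tangent points at C = (29.50, 21.30) on VC and Q = (24.00, 26.80) on QF. Then |MQ| = |Q − M| = 35.98.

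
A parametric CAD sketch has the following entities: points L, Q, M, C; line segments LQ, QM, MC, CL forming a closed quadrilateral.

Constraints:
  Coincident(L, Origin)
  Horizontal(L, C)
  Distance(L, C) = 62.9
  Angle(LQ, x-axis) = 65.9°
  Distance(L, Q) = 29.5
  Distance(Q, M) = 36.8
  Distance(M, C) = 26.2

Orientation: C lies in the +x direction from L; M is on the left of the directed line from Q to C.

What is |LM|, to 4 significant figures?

53.21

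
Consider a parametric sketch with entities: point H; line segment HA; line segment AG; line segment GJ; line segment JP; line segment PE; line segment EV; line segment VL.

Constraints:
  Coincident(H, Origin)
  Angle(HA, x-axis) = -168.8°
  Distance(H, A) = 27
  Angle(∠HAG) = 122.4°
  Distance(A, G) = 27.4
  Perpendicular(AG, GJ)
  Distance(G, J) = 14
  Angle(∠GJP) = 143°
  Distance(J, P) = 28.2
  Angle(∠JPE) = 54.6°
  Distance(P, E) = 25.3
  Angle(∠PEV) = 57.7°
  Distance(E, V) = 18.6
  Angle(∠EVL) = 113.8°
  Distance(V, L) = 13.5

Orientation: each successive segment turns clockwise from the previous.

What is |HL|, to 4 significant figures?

38.15

H is at the origin; HA runs at -168.8° with length 27.0, so A = (-26.49, -5.244). ∠HAG = 122.4° gives AG at 133.6° from the x-axis; with |AG| = 27.4, G = (-45.38, 14.60). AG ⟂ GJ, so GJ runs at 43.60°; with |GJ| = 14.0, J = (-35.24, 24.25). ∠GJP = 143.0° gives JP at 6.600° from the x-axis; with |JP| = 28.2, P = (-7.230, 27.49). ∠JPE = 54.6° gives PE at -118.8° from the x-axis; with |PE| = 25.3, E = (-19.42, 5.323). ∠PEV = 57.7° gives EV at 118.9° from the x-axis; with |EV| = 18.6, V = (-28.41, 21.61). ∠EVL = 113.8° gives VL at 52.70° from the x-axis; with |VL| = 13.5, L = (-20.23, 32.35). Then |HL| = |L − H| = 38.15.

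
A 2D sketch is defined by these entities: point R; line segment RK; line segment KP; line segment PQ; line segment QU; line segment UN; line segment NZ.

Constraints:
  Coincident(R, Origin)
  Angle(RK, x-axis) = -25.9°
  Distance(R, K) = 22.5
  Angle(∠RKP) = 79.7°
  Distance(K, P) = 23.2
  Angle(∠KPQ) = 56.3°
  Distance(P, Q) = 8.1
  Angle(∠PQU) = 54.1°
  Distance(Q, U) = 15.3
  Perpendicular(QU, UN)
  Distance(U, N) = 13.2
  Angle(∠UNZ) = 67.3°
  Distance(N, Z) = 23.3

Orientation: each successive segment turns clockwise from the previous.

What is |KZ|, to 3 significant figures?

27.2

R is at the origin; RK runs at -25.9° with length 22.5, so K = (20.2, -9.83). ∠RKP = 79.7° gives KP at -126° from the x-axis; with |KP| = 23.2, P = (6.54, -28.5). ∠KPQ = 56.3° gives PQ at 110° from the x-axis; with |PQ| = 8.1, Q = (3.75, -20.9). ∠PQU = 54.1° gives QU at -15.8° from the x-axis; with |QU| = 15.3, U = (18.5, -25.1). QU is perpendicular to UN, so UN runs at -106°; with |UN| = 13.2, N = (14.9, -37.8). ∠UNZ = 67.3° gives NZ at 142° from the x-axis; with |NZ| = 23.3, Z = (-3.35, -23.3). Then |KZ| = |Z − K| = 27.2.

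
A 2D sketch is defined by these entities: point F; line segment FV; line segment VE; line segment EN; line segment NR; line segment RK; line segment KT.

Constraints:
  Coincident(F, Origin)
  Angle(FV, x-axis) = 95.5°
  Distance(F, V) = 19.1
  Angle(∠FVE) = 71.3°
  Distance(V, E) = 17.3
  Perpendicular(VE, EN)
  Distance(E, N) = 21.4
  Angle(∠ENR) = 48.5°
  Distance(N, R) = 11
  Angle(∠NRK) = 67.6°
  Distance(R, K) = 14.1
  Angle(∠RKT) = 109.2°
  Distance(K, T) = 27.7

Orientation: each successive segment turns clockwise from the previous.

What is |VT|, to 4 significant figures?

49.65

∠NRK = 67.6° gives RK at 12.90° from the x-axis; with |RK| = 14.1, K = (17.51, 6.352). ∠RKT = 109.2° gives KT at -57.90° from the x-axis; with |KT| = 27.7, T = (32.23, -17.11). Then |VT| = |T − V| = 49.65.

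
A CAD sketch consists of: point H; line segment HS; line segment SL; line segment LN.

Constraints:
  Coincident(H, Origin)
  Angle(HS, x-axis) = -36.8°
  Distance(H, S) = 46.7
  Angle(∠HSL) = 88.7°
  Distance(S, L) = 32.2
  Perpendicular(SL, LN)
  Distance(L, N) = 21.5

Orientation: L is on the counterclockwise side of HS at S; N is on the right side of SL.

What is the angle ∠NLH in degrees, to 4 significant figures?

146.3°

H is at the origin; HS runs at -36.8° with length 46.7, so S = 46.7·(cos -36.8°, sin -36.8°) = (37.39, -27.97). ∠HSL = 88.7°, so SL runs at -36.8° + (180° − 88.7°) = 54.50° from the x-axis; with |SL| = 32.2, L = S + 32.2·(cos 54.50°, sin 54.50°) = (56.09, -1.760). SL ⟂ LN; with |LN| = 21.5 on the right of SL, N = L + 21.5·(0.8141, -0.5807) = (73.60, -14.24). Then cos ∠NLH = LN·LH / (|LN||LH|), giving 146.3°.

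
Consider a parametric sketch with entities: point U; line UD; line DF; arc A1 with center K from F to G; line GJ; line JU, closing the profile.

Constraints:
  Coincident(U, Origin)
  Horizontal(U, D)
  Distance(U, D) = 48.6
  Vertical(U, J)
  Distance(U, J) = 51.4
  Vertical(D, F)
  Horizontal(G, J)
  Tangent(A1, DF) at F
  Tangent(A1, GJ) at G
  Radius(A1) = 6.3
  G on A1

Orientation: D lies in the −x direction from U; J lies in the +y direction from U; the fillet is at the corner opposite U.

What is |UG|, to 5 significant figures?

66.568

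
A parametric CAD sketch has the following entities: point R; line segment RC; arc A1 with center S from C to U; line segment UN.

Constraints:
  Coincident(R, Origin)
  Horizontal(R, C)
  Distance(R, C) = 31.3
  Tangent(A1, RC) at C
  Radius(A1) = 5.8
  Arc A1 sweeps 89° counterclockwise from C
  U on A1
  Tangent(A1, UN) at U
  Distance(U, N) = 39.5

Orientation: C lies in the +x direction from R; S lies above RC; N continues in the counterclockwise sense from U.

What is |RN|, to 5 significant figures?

58.910

R is at the origin; R and C share the same y with |RC| = 31.3 and C on the +x side, so C = (31.300, 0.0000). Tangency of A1 to RC means the radius SC is perpendicular to RC, so S = C + (0, 5.8) = (31.300, 5.8000). On A1, C sits at bearing -90° from S; an 89° counterclockwise sweep puts U at bearing -1°, so U = S + 5.8·(cos -1°, sin -1°) = (37.099, 5.6988). A1 meets UN tangentially, so SU is at right angles to UN, so UN runs along (−sin -1°, cos -1°); with |UN| = 39.5, N = (37.788, 45.193). Then |RN| = |N − R| = 58.910.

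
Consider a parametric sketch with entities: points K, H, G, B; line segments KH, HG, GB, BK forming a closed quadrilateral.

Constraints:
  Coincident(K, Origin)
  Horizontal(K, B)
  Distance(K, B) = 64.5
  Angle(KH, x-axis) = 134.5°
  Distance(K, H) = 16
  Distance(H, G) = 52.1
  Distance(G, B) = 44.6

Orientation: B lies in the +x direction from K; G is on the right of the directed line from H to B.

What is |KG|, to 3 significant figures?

36.1

Checks: |HG| = 52.10 ✓; |GB| = 44.60 ✓.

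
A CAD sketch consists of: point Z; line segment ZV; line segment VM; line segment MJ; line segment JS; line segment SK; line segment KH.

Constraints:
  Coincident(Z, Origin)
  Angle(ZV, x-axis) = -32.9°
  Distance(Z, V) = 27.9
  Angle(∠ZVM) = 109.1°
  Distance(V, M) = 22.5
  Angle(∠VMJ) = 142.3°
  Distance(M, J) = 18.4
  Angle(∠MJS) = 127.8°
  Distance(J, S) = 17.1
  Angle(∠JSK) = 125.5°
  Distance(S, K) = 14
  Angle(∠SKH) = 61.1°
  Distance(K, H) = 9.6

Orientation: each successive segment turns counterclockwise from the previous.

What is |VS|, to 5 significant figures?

46.684

Z is at the origin; ZV runs at -32.9° with length 27.9, so V = (23.425, -15.155). ∠ZVM = 109.1° gives VM at 38.000° from the x-axis; with |VM| = 22.5, M = (41.156, -1.3022). ∠VMJ = 142.3° gives MJ at 75.700° from the x-axis; with |MJ| = 18.4, J = (45.700, 16.528). ∠MJS = 127.8° gives JS at 127.90° from the x-axis; with |JS| = 17.1, S = (35.196, 30.021). Then |VS| = |S − V| = 46.684.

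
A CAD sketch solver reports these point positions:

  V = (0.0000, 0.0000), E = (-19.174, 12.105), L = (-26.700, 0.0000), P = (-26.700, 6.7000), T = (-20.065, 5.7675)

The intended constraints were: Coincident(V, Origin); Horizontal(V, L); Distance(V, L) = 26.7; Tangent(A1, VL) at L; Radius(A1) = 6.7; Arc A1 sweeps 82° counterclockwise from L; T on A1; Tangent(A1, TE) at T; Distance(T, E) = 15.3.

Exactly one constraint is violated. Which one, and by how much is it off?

Distance(T, E) = 15.3 — off by 8.90.

V = (0.00, 0.00) ✓; V.y = 0.00, L.y = 0.00 ✓; |VL| = 26.70 ✓; ∠(PL, LV) = 90.00° ✓; |PL| = 6.700 ✓; bearing(P→T) − bearing(P→L) = 82.00° ✓; |PT| = 6.700 ✓; ∠(PT, TE) = 90.00° ✓; |TE| = 6.400 ✗.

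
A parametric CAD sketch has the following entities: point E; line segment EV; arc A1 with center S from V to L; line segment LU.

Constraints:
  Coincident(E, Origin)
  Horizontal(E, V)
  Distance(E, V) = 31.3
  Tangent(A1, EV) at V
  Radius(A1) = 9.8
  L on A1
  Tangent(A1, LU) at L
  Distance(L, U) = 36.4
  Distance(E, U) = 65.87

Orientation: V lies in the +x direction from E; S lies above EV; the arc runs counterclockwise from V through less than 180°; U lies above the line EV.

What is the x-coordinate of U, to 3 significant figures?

50.6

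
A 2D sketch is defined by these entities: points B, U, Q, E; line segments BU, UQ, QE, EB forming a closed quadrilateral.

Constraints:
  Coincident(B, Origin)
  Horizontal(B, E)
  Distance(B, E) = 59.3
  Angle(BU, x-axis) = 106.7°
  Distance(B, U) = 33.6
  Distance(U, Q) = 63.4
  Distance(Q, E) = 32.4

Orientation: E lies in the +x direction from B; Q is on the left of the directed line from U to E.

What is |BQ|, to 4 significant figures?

62.51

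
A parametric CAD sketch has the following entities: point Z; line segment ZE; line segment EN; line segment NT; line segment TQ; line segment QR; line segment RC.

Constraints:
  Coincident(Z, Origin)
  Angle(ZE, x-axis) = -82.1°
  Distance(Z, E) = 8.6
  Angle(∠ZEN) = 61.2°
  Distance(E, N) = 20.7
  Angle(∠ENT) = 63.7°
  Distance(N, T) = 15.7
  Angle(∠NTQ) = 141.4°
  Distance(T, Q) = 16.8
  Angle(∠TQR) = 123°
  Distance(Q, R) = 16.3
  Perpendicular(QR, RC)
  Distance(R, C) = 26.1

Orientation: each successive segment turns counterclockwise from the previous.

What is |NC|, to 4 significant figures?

24.19

∠TQR = 123.0° gives QR at -111.4° from the x-axis; with |QR| = 16.3, R = (-18.61, -7.574). The perpendicularity gives RC at right angles to QR, so RC runs at -21.40°; with |RC| = 26.1, C = (5.686, -17.10). Then |NC| = |C − N| = 24.19.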